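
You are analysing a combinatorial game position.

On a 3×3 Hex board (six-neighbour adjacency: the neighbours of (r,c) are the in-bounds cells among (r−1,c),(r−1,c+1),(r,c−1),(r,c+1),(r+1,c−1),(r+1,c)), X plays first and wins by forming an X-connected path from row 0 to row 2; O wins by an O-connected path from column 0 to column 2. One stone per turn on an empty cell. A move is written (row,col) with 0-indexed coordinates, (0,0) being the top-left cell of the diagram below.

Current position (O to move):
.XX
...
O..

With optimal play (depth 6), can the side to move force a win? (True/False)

p1 O@[.XX/.../O..]: (0,0)[OXX/.../O..]-1 (1,0)[.XX/O../O..]-1 (1,1)[.XX/.O./O..]-1 (1,2)[.XX/..O/O..]+1* (2,1)[.XX/.../OO.]+1 (2,2)[.XX/.../O.O]-1
p2 X@[.XX/..O/O..]: (0,0)[XXX/..O/O..]-1* (1,0)[.XX/X.O/O..]-1 (1,1)[.XX/.XO/O..]-1 (2,1)[.XX/..O/OX.]-1 (2,2)[.XX/..O/O.X]-1
p3 O@[XXX/..O/O..]: (1,0)[XXX/O.O/O..]+1* (1,1)[XXX/.OO/O..]+1 (2,1)[XXX/..O/OO.]+1 (2,2)[XXX/..O/O.O]+1
p4 X@[XXX/O.O/O..]: (1,1)[XXX/OXO/O..]-1* (2,1)[XXX/O.O/OX.]-1 (2,2)[XXX/O.O/O.X]-1
p5 O@[XXX/OXO/O..]: (2,1)[XXX/OXO/OO.]+1* (2,2)[XXX/OXO/O.O]-1
p6 X@[XXX/OXO/OO.] terminal -1; root [.XX/.../O..] d6

O winning at [.XX/.../O..]: True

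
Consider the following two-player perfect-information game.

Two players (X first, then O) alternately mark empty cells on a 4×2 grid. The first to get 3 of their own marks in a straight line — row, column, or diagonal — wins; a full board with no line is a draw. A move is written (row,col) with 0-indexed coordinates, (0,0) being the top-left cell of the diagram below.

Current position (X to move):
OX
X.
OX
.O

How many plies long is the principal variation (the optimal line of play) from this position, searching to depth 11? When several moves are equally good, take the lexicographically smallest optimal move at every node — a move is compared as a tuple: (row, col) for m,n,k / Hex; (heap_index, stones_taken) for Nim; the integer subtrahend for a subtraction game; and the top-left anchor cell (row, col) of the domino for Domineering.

PV length from [OX/X./OX/.O]: 1 ply

ply 1, X at OX/X./OX/.O | (1,1)=+1→OX/XX/OX/.O*; (3,0)=+0→OX/X./OX/XO
ply 2: OX/XX/OX/.O is terminal -1 (O); from OX/X./OX/.O depth 11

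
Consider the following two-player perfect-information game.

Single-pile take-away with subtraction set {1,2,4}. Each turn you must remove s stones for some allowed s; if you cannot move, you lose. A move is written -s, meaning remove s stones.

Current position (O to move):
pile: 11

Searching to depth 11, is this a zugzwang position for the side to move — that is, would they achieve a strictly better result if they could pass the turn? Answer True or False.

zugzwang(11, O) = False

p1 O@[11]: -1[10]-1 -2[9]+1* -4[7]-1
p2 X@[9]: -1[8]-1* -2[7]-1 -4[5]-1
p3 O@[8]: -1[7]-1 -2[6]+1* -4[4]-1
p4 X@[6]: -1[5]-1* -2[4]-1 -4[2]-1
p5 O@[5]: -1[4]-1 -2[3]+1* -4[1]-1
p6 X@[3]: -1[2]-1* -2[1]-1
p7 O@[2]: -1[1]-1 -2[0]+1*
p8 X@[0] terminal -1; root [11] d11
suppose O passes — search the same position with X to move:
pass> p1 X@[11]: -1[10]-1 -2[9]+1* -4[7]-1
pass> p2 O@[9]: -1[8]-1* -2[7]-1 -4[5]-1
pass> p3 X@[8]: -1[7]-1 -2[6]+1* -4[4]-1
pass> p4 O@[6]: -1[5]-1* -2[4]-1 -4[2]-1
pass> p5 X@[5]: -1[4]-1 -2[3]+1* -4[1]-1
pass> p6 O@[3]: -1[2]-1* -2[1]-1
pass> p7 X@[2]: -1[1]-1 -2[0]+1*
pass> p8 O@[0] terminal -1; root [11] d11
for O: play +1, pass -1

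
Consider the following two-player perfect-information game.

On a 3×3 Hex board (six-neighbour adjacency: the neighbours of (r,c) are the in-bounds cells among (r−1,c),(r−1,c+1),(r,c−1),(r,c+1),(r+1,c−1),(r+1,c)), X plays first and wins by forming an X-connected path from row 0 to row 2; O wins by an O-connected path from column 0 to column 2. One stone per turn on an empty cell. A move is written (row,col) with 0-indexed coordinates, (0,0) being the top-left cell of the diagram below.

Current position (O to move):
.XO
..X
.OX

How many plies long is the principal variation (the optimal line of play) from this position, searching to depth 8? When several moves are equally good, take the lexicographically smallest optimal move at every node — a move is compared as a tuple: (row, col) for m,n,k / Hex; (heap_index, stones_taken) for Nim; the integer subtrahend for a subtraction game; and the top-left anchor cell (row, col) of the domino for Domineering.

ply 1, O at .XO/..X/.OX | (0,0)=-1→OXO/..X/.OX; (1,0)=-1→.XO/O.X/.OX; (1,1)=+1→.XO/.OX/.OX*; (2,0)=-1→.XO/..X/OOX
ply 2, X at .XO/.OX/.OX | (0,0)=-1→XXO/.OX/.OX*; (1,0)=-1→.XO/XOX/.OX; (2,0)=-1→.XO/.OX/XOX
ply 3, O at XXO/.OX/.OX | (1,0)=+1→XXO/OOX/.OX*; (2,0)=+1→XXO/.OX/OOX
ply 4: XXO/OOX/.OX is terminal -1 (X); from .XO/..X/.OX depth 8

PV length from [.XO/..X/.OX]: 3 plies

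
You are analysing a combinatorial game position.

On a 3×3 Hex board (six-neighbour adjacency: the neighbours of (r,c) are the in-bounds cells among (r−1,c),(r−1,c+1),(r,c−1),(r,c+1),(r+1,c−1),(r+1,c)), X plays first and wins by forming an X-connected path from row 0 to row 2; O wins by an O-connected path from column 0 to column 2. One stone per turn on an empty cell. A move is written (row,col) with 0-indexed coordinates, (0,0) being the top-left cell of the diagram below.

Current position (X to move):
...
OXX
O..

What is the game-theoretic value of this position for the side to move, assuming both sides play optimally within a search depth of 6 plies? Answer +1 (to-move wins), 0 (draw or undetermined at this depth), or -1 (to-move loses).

value(.../OXX/O.., X) = +1

ply 1, X at .../OXX/O.. | (0,0)=+1→X../OXX/O..*; (0,1)=+1→.X./OXX/O..; (0,2)=+1→..X/OXX/O..; (2,1)=+1→.../OXX/OX.; (2,2)=+1→.../OXX/O.X
ply 2, O at X../OXX/O.. | (0,1)=-1→XO./OXX/O..*; (0,2)=-1→X.O/OXX/O..; (2,1)=-1→X../OXX/OO.; (2,2)=-1→X../OXX/O.O
ply 3, X at XO./OXX/O.. | (0,2)=+1→XOX/OXX/O..*; (2,1)=-1→XO./OXX/OX.; (2,2)=-1→XO./OXX/O.X
ply 4, O at XOX/OXX/O.. | (2,1)=-1→XOX/OXX/OO.*; (2,2)=-1→XOX/OXX/O.O
ply 5, X at XOX/OXX/OO. | (2,2)=+1→XOX/OXX/OOX*
ply 6: XOX/OXX/OOX is terminal -1 (O); from .../OXX/O.. depth 6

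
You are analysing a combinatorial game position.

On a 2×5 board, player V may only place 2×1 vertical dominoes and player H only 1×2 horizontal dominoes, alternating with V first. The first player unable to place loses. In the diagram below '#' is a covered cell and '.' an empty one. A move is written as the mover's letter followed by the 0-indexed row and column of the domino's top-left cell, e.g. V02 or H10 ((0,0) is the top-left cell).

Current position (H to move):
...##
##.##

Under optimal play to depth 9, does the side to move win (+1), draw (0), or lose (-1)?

p1 H@[...##/##.##]: H00[##.##/##.##]-1 H01[.####/##.##]+1*
p2 V@[.####/##.##] terminal -1; root [...##/##.##] d9

value(...##/##.##, H) = +1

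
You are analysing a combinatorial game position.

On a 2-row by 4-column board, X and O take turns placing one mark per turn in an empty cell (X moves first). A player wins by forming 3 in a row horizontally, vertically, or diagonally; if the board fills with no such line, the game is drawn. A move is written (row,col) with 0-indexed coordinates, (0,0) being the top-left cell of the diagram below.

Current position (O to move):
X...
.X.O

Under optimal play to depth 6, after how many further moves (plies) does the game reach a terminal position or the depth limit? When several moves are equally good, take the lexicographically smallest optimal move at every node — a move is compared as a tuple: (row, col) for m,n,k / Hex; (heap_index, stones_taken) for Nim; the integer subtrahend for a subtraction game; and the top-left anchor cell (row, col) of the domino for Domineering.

PV length from [X.../.X.O]: 5 plies

ply 1, O at X.../.X.O | (0,1)=+0→XO../.X.O*; (0,2)=+0→X.O./.X.O; (0,3)=+0→X..O/.X.O; (1,0)=+0→X.../OX.O; (1,2)=+0→X.../.XOO
ply 2, X at XO../.X.O | (0,2)=+0→XOX./.X.O*; (0,3)=+0→XO.X/.X.O; (1,0)=+0→XO../XX.O; (1,2)=+0→XO../.XXO
ply 3, O at XOX./.X.O | (0,3)=+0→XOXO/.X.O*; (1,0)=+0→XOX./OX.O; (1,2)=+0→XOX./.XOO
ply 4, X at XOXO/.X.O | (1,0)=+0→XOXO/XX.O*; (1,2)=+0→XOXO/.XXO
ply 5, O at XOXO/XX.O | (1,2)=+0→XOXO/XXOO*
ply 6: XOXO/XXOO is terminal +0 (X); from X.../.X.O depth 6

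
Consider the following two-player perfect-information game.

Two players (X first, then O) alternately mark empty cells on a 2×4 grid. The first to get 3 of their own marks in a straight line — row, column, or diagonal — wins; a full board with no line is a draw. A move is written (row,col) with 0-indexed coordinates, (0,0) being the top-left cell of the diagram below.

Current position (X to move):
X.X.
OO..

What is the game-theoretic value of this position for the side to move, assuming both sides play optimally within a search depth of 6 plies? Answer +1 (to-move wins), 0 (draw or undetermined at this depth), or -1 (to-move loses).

value(X.X./OO.., X) = +1

[X.X./OO..] X move#1: (0,1):+1/XXX./OO..*, (0,3):-1/X.XX/OO.., (1,2):+0/X.X./OOX., (1,3):-1/X.X./OO.X
[XXX./OO..] end (terminal -1, O#2); searched X.X./OO.. to 6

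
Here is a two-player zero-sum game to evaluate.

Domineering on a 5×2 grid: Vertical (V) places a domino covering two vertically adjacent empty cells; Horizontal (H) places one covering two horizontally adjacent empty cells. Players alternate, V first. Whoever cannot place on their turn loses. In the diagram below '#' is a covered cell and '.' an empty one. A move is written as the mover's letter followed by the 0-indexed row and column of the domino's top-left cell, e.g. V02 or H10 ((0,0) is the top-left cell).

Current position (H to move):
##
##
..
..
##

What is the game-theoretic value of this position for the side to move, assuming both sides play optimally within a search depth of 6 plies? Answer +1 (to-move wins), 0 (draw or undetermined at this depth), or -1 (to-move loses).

value(##/##/../../##, H) = +1

ply 1, H at ##/##/../../## | H20=+1→##/##/##/../##*; H30=+1→##/##/../##/##
ply 2: ##/##/##/../## is terminal -1 (V); from ##/##/../../## depth 6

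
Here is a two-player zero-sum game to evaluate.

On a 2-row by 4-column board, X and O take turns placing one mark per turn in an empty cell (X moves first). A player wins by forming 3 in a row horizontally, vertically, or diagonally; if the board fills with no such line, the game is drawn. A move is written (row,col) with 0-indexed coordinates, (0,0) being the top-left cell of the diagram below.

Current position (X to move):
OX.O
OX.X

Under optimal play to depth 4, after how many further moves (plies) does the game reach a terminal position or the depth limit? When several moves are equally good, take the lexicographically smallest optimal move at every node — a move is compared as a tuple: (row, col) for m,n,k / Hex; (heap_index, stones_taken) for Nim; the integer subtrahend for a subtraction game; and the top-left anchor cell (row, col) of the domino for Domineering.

PV length from [OX.O/OX.X]: 1 ply

[OX.O/OX.X] X move#1: (0,2):+0/OXXO/OX.X, (1,2):+1/OX.O/OXXX*
[OX.O/OXXX] end (terminal -1, O#2); searched OX.O/OX.X to 4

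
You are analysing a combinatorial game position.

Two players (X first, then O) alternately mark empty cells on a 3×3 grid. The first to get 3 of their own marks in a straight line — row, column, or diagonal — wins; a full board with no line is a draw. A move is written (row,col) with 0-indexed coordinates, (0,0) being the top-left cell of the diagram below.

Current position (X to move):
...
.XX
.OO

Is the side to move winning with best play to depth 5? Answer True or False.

X winning at [.../.XX/.OO]: True

ply 1, X at .../.XX/.OO | (0,0)=-1→X../.XX/.OO; (0,1)=-1→.X./.XX/.OO; (0,2)=-1→..X/.XX/.OO; (1,0)=+1→.../XXX/.OO*; (2,0)=+1→.../.XX/XOO
ply 2: .../XXX/.OO is terminal -1 (O); from .../.XX/.OO depth 5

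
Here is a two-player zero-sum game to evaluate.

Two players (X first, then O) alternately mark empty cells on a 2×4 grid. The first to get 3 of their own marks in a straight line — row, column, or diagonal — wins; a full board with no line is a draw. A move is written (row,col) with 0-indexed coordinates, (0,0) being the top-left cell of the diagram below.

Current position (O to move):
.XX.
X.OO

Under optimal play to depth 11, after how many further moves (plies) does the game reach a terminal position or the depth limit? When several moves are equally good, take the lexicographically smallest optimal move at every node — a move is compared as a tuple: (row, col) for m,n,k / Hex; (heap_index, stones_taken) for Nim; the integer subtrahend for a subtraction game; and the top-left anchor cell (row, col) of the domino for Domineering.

ply 1, O at .XX./X.OO | (0,0)=-1→OXX./X.OO; (0,3)=-1→.XXO/X.OO; (1,1)=+1→.XX./XOOO*
ply 2: .XX./XOOO is terminal -1 (X); from .XX./X.OO depth 11

PV length from [.XX./X.OO]: 1 ply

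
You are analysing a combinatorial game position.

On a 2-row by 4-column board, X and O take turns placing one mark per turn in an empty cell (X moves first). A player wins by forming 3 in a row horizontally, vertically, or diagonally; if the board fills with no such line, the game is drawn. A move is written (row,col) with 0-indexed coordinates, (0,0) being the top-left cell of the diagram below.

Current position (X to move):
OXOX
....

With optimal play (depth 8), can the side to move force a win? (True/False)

X winning at [OXOX/....]: False

ply 1, X at OXOX/.... | (1,0)=+0→OXOX/X...*; (1,1)=+0→OXOX/.X..; (1,2)=+0→OXOX/..X.; (1,3)=+0→OXOX/...X
ply 2, O at OXOX/X... | (1,1)=+0→OXOX/XO..*; (1,2)=+0→OXOX/X.O.; (1,3)=+0→OXOX/X..O
ply 3, X at OXOX/XO.. | (1,2)=+0→OXOX/XOX.*; (1,3)=+0→OXOX/XO.X
ply 4, O at OXOX/XOX. | (1,3)=+0→OXOX/XOXO*
ply 5: OXOX/XOXO is terminal +0 (X); from OXOX/.... depth 8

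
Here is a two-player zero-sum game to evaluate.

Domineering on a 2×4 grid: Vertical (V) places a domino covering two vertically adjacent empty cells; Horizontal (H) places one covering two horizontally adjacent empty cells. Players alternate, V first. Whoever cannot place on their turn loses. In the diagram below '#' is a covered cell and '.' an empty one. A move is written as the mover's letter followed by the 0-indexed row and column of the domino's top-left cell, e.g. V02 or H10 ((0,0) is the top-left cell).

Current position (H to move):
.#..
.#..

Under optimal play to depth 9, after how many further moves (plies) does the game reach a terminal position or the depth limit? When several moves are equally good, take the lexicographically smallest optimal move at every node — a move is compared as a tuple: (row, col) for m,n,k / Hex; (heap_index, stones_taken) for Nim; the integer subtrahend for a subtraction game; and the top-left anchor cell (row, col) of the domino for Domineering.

p1 H@[.#../.#..]: H02[.###/.#..]+1* H12[.#../.###]+1
p2 V@[.###/.#..]: V00[####/##..]-1*
p3 H@[####/##..]: H12[####/####]+1*
p4 V@[####/####] terminal -1; root [.#../.#..] d9

PV length from [.#../.#..]: 3 plies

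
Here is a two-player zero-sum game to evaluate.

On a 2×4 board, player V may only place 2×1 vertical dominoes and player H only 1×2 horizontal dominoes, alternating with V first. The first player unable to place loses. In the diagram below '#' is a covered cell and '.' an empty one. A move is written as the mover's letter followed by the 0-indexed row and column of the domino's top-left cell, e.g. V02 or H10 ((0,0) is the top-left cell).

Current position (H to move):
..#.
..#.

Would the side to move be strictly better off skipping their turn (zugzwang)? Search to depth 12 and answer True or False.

zugzwang(..#./..#., H) = False

p1 H@[..#./..#.]: H00[###./..#.]+1* H10[..#./###.]+1
p2 V@[###./..#.]: V03[####/..##]-1*
p3 H@[####/..##]: H10[####/####]+1*
p4 V@[####/####] terminal -1; root [..#./..#.] d12
suppose H passes — search the same position with V to move:
pass> p1 V@[..#./..#.]: V00[#.#./#.#.]+1* V01[.##./.##.]+1 V03[..##/..##]-1
pass> p2 H@[#.#./#.#.] terminal -1; root [..#./..#.] d12
for H: play +1, pass -1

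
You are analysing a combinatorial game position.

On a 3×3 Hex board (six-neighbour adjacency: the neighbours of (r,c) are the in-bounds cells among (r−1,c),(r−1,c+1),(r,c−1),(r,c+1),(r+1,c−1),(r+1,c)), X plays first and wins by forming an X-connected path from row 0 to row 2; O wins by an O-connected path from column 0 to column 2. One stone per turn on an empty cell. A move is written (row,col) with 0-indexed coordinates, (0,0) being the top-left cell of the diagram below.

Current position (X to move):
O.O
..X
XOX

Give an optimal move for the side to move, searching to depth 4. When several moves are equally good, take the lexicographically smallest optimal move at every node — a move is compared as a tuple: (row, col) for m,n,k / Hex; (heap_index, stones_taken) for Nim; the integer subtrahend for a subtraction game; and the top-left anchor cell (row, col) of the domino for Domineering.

p1 X@[O.O/..X/XOX]: (0,1)[OXO/..X/XOX]+1* (1,0)[O.O/X.X/XOX]-1 (1,1)[O.O/.XX/XOX]-1
p2 O@[OXO/..X/XOX]: (1,0)[OXO/O.X/XOX]-1* (1,1)[OXO/.OX/XOX]-1
p3 X@[OXO/O.X/XOX]: (1,1)[OXO/OXX/XOX]+1*
p4 O@[OXO/OXX/XOX] terminal -1; root [O.O/..X/XOX] d4

X's best at [O.O/..X/XOX]: (0,1)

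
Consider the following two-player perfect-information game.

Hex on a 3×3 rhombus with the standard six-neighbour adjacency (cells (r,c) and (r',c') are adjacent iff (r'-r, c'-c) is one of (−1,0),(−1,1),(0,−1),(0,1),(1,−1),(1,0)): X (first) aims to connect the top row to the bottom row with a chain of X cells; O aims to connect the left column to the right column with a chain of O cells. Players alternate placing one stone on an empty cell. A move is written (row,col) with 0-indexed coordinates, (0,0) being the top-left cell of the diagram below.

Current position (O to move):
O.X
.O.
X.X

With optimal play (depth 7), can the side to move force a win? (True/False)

ply 1, O at O.X/.O./X.X | (0,1)=-1→OOX/.O./X.X; (1,0)=-1→O.X/OO./X.X; (1,2)=+1→O.X/.OO/X.X*; (2,1)=-1→O.X/.O./XOX
ply 2, X at O.X/.OO/X.X | (0,1)=-1→OXX/.OO/X.X*; (1,0)=-1→O.X/XOO/X.X; (2,1)=-1→O.X/.OO/XXX
ply 3, O at OXX/.OO/X.X | (1,0)=+1→OXX/OOO/X.X*; (2,1)=-1→OXX/.OO/XOX
ply 4: OXX/OOO/X.X is terminal -1 (X); from O.X/.O./X.X depth 7

O winning at [O.X/.O./X.X]: True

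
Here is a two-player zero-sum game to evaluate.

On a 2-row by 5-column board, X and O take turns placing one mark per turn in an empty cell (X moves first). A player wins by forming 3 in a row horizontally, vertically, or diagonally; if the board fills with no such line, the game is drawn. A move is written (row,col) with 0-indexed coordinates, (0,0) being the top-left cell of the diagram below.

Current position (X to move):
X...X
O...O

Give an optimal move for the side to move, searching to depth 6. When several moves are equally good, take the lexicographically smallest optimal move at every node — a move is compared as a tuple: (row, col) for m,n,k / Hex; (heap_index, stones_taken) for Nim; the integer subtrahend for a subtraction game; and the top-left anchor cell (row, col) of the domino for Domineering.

X's best at [X...X/O...O]: (0,2)

[X...X/O...O] X move#1: (0,1):+0/XX..X/O...O, (0,2):+1/X.X.X/O...O*, (0,3):+0/X..XX/O...O, (1,1):+0/X...X/OX..O, (1,2):+0/X...X/O.X.O, (1,3):+0/X...X/O..XO
[X.X.X/O...O] O move#2: (0,1):-1/XOX.X/O...O*, (0,3):-1/X.XOX/O...O, (1,1):-1/X.X.X/OO..O, (1,2):-1/X.X.X/O.O.O, (1,3):-1/X.X.X/O..OO
[XOX.X/O...O] X move#3: (0,3):+1/XOXXX/O...O*, (1,1):+0/XOX.X/OX..O, (1,2):+0/XOX.X/O.X.O, (1,3):+0/XOX.X/O..XO
[XOXXX/O...O] end (terminal -1, O#4); searched X...X/O...O to 6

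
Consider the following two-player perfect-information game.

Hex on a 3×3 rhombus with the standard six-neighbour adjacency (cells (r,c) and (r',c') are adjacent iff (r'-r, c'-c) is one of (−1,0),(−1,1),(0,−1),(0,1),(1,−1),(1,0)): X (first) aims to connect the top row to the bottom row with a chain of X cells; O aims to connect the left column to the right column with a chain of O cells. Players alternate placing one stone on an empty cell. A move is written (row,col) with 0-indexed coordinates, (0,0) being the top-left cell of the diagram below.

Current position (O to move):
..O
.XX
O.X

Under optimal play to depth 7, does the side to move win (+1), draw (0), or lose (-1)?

ply 1, O at ..O/.XX/O.X | (0,0)=-1→O.O/.XX/O.X; (0,1)=+1→.OO/.XX/O.X*; (1,0)=-1→..O/OXX/O.X; (2,1)=-1→..O/.XX/OOX
ply 2, X at .OO/.XX/O.X | (0,0)=-1→XOO/.XX/O.X*; (1,0)=-1→.OO/XXX/O.X; (2,1)=-1→.OO/.XX/OXX
ply 3, O at XOO/.XX/O.X | (1,0)=+1→XOO/OXX/O.X*; (2,1)=-1→XOO/.XX/OOX
ply 4: XOO/OXX/O.X is terminal -1 (X); from ..O/.XX/O.X depth 7

value(..O/.XX/O.X, O) = +1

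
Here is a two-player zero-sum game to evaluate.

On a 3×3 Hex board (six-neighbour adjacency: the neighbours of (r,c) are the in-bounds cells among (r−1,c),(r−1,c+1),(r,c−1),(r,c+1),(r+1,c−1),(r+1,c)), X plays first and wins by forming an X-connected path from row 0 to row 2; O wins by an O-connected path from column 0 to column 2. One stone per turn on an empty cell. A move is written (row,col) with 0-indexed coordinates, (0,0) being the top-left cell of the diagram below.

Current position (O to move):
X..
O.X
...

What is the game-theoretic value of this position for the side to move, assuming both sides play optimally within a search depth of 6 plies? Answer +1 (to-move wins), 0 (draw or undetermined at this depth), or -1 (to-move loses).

p1 O@[X../O.X/...]: (0,1)[XO./O.X/...]-1 (0,2)[X.O/O.X/...]+1* (1,1)[X../OOX/...]-1 (2,0)[X../O.X/O..]-1 (2,1)[X../O.X/.O.]-1 (2,2)[X../O.X/..O]-1
p2 X@[X.O/O.X/...]: (0,1)[XXO/O.X/...]-1* (1,1)[X.O/OXX/...]-1 (2,0)[X.O/O.X/X..]-1 (2,1)[X.O/O.X/.X.]-1 (2,2)[X.O/O.X/..X]-1
p3 O@[XXO/O.X/...]: (1,1)[XXO/OOX/...]+1* (2,0)[XXO/O.X/O..]-1 (2,1)[XXO/O.X/.O.]-1 (2,2)[XXO/O.X/..O]-1
p4 X@[XXO/OOX/...] terminal -1; root [X../O.X/...] d6

value(X../O.X/..., O) = +1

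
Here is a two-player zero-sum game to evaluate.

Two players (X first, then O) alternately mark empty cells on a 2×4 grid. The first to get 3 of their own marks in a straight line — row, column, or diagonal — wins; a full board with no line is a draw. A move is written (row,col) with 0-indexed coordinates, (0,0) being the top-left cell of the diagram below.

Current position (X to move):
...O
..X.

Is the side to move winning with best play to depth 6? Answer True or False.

p1 X@[...O/..X.]: (0,0)[X..O/..X.]+0 (0,1)[.X.O/..X.]+0 (0,2)[..XO/..X.]+0 (1,0)[...O/X.X.]+0 (1,1)[...O/.XX.]+1* (1,3)[...O/..XX]+0
p2 O@[...O/.XX.]: (0,0)[O..O/.XX.]-1* (0,1)[.O.O/.XX.]-1 (0,2)[..OO/.XX.]-1 (1,0)[...O/OXX.]-1 (1,3)[...O/.XXO]-1
p3 X@[O..O/.XX.]: (0,1)[OX.O/.XX.]+1* (0,2)[O.XO/.XX.]+1 (1,0)[O..O/XXX.]+1 (1,3)[O..O/.XXX]+1
p4 O@[OX.O/.XX.]: (0,2)[OXOO/.XX.]-1* (1,0)[OX.O/OXX.]-1 (1,3)[OX.O/.XXO]-1
p5 X@[OXOO/.XX.]: (1,0)[OXOO/XXX.]+1* (1,3)[OXOO/.XXX]+1
p6 O@[OXOO/XXX.] terminal -1; root [...O/..X.] d6

X winning at [...O/..X.]: True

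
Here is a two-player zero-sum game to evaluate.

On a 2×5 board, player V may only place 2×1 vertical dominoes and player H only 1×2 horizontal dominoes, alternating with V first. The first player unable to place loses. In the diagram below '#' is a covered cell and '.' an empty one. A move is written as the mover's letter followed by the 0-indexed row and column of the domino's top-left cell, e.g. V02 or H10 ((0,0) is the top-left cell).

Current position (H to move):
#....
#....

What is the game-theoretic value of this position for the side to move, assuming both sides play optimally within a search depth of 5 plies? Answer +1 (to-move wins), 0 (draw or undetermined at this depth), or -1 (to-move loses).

[#..../#....] H move#1: H01:-1/###../#...., H02:+1/#.##./#....*, H03:-1/#..##/#...., H11:-1/#..../###.., H12:+1/#..../#.##., H13:-1/#..../#..##
[#.##./#....] V move#2: V01:-1/####./##...*, V04:-1/#.###/#...#
[####./##...] H move#3: H12:-1/####./####., H13:+1/####./##.##*
[####./##.##] end (terminal -1, V#4); searched #..../#.... to 5

value(#..../#...., H) = +1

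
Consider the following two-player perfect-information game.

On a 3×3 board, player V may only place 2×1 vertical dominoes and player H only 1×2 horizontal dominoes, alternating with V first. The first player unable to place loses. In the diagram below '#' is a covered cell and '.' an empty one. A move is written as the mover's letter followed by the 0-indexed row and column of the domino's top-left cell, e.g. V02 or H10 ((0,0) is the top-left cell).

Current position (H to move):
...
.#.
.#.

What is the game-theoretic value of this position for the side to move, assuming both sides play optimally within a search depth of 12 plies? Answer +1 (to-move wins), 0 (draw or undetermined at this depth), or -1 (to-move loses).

value(.../.#./.#., H) = -1

ply 1, H at .../.#./.#. | H00=-1→##./.#./.#.*; H01=-1→.##/.#./.#.
ply 2, V at ##./.#./.#. | V02=+1→###/.##/.#.*; V10=+1→##./##./##.; V12=+1→##./.##/.##
ply 3: ###/.##/.#. is terminal -1 (H); from .../.#./.#. depth 12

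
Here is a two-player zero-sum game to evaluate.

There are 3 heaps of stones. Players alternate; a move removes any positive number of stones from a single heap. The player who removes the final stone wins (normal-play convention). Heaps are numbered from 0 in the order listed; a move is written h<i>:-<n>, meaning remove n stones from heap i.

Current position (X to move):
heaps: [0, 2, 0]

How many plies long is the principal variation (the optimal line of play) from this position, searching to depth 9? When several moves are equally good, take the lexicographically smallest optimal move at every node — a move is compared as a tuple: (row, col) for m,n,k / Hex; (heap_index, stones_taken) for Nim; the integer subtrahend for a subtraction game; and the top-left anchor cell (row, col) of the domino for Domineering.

p1 X@[(0,2,0)]: h1:-1[(0,1,0)]-1 h1:-2[(0,0,0)]+1*
p2 O@[(0,0,0)] terminal -1; root [(0,2,0)] d9

PV length from [(0,2,0)]: 1 ply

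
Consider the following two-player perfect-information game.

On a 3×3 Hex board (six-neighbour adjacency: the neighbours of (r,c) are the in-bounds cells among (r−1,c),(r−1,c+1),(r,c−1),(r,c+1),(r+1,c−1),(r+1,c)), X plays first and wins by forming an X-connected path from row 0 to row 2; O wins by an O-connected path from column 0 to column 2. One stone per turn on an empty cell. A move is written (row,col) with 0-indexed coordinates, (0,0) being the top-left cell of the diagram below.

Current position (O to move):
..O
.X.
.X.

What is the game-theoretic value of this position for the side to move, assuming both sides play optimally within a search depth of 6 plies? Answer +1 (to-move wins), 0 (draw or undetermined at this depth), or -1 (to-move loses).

ply 1, O at ..O/.X./.X. | (0,0)=-1→O.O/.X./.X.; (0,1)=+1→.OO/.X./.X.*; (1,0)=-1→..O/OX./.X.; (1,2)=-1→..O/.XO/.X.; (2,0)=-1→..O/.X./OX.; (2,2)=-1→..O/.X./.XO
ply 2, X at .OO/.X./.X. | (0,0)=-1→XOO/.X./.X.*; (1,0)=-1→.OO/XX./.X.; (1,2)=-1→.OO/.XX/.X.; (2,0)=-1→.OO/.X./XX.; (2,2)=-1→.OO/.X./.XX
ply 3, O at XOO/.X./.X. | (1,0)=+1→XOO/OX./.X.*; (1,2)=-1→XOO/.XO/.X.; (2,0)=-1→XOO/.X./OX.; (2,2)=-1→XOO/.X./.XO
ply 4: XOO/OX./.X. is terminal -1 (X); from ..O/.X./.X. depth 6

value(..O/.X./.X., O) = +1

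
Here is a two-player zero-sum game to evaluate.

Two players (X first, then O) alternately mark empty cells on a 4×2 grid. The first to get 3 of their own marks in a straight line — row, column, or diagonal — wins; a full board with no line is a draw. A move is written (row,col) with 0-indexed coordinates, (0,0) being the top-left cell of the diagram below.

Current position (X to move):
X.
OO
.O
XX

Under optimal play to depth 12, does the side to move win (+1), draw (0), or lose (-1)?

value(X./OO/.O/XX, X) = 0

[X./OO/.O/XX] X move#1: (0,1):+0/XX/OO/.O/XX*, (2,0):-1/X./OO/XO/XX
[XX/OO/.O/XX] O move#2: (2,0):+0/XX/OO/OO/XX*
[XX/OO/OO/XX] end (terminal +0, X#3); searched X./OO/.O/XX to 12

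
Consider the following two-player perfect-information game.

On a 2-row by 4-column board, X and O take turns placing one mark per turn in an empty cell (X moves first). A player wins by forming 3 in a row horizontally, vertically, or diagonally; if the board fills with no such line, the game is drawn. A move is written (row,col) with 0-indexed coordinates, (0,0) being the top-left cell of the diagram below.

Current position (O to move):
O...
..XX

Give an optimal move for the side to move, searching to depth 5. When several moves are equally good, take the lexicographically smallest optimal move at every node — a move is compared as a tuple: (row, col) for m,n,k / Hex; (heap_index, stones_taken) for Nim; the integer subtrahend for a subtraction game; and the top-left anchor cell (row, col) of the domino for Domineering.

O's best at [O.../..XX]: (1,1)

ply 1, O at O.../..XX | (0,1)=-1→OO../..XX; (0,2)=-1→O.O./..XX; (0,3)=-1→O..O/..XX; (1,0)=-1→O.../O.XX; (1,1)=+0→O.../.OXX*
ply 2, X at O.../.OXX | (0,1)=+0→OX../.OXX*; (0,2)=+0→O.X./.OXX; (0,3)=+0→O..X/.OXX; (1,0)=+0→O.../XOXX
ply 3, O at OX../.OXX | (0,2)=+0→OXO./.OXX*; (0,3)=+0→OX.O/.OXX; (1,0)=+0→OX../OOXX
ply 4, X at OXO./.OXX | (0,3)=+0→OXOX/.OXX*; (1,0)=+0→OXO./XOXX
ply 5, O at OXOX/.OXX | (1,0)=+0→OXOX/OOXX*
ply 6: OXOX/OOXX is terminal +0 (X); from O.../..XX depth 5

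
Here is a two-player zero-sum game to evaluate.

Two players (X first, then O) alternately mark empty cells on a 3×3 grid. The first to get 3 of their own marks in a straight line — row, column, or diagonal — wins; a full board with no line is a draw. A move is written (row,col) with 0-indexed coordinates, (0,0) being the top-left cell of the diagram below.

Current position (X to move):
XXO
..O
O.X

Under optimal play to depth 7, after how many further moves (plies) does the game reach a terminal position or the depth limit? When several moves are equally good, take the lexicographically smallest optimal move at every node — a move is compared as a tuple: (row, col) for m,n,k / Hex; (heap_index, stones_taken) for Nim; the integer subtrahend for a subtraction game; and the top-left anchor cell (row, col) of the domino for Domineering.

[XXO/..O/O.X] X move#1: (1,0):-1/XXO/X.O/O.X, (1,1):+1/XXO/.XO/O.X*, (2,1):-1/XXO/..O/OXX
[XXO/.XO/O.X] end (terminal -1, O#2); searched XXO/..O/O.X to 7

PV length from [XXO/..O/O.X]: 1 ply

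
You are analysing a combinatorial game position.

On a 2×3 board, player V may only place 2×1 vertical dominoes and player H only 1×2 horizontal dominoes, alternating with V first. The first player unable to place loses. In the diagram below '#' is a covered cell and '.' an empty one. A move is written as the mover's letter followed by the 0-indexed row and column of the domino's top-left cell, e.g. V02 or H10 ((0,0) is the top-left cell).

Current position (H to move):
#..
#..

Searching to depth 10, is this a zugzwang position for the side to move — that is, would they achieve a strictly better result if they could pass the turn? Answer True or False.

ply 1, H at #../#.. | H01=+1→###/#..*; H11=+1→#../###
ply 2: ###/#.. is terminal -1 (V); from #../#.. depth 10
pass branch (V moves first from the same position):
  | ply 1, V at #../#.. | V01=+1→##./##.*; V02=+1→#.#/#.#
  | ply 2: ##./##. is terminal -1 (H); from #../#.. depth 10
H moving scores +1; H passing scores -1

zugzwang(#../#.., H) = False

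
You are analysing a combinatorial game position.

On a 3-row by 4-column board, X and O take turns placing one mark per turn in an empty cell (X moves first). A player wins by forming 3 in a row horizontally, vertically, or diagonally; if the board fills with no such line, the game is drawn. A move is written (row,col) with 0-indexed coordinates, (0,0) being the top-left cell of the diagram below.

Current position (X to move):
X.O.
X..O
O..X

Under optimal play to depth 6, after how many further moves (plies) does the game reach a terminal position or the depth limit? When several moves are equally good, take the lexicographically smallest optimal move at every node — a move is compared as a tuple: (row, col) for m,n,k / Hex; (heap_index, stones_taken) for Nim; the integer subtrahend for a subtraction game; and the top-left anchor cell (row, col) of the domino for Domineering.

p1 X@[X.O./X..O/O..X]: (0,1)[XXO./X..O/O..X]-1 (0,3)[X.OX/X..O/O..X]-1 (1,1)[X.O./XX.O/O..X]+1* (1,2)[X.O./X.XO/O..X]-1 (2,1)[X.O./X..O/OX.X]-1 (2,2)[X.O./X..O/O.XX]-1
p2 O@[X.O./XX.O/O..X]: (0,1)[XOO./XX.O/O..X]-1* (0,3)[X.OO/XX.O/O..X]-1 (1,2)[X.O./XXOO/O..X]-1 (2,1)[X.O./XX.O/OO.X]-1 (2,2)[X.O./XX.O/O.OX]-1
p3 X@[XOO./XX.O/O..X]: (0,3)[XOOX/XX.O/O..X]+1* (1,2)[XOO./XXXO/O..X]+1 (2,1)[XOO./XX.O/OX.X]-1 (2,2)[XOO./XX.O/O.XX]+1
p4 O@[XOOX/XX.O/O..X]: (1,2)[XOOX/XXOO/O..X]-1* (2,1)[XOOX/XX.O/OO.X]-1 (2,2)[XOOX/XX.O/O.OX]-1
p5 X@[XOOX/XXOO/O..X]: (2,1)[XOOX/XXOO/OX.X]-1 (2,2)[XOOX/XXOO/O.XX]+1*
p6 O@[XOOX/XXOO/O.XX] terminal -1; root [X.O./X..O/O..X] d6

PV length from [X.O./X..O/O..X]: 5 plies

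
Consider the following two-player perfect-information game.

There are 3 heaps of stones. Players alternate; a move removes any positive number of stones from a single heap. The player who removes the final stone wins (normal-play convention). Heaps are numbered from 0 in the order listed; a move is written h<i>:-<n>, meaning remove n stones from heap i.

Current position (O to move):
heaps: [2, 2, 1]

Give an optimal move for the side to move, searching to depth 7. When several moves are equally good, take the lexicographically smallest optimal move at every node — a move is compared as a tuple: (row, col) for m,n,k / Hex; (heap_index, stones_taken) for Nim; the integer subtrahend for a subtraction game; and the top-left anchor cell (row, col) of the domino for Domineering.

[(2,2,1)] O move#1: h0:-1:-1/(1,2,1), h0:-2:-1/(0,2,1), h1:-1:-1/(2,1,1), h1:-2:-1/(2,0,1), h2:-1:+1/(2,2,0)*
[(2,2,0)] X move#2: h0:-1:-1/(1,2,0)*, h0:-2:-1/(0,2,0), h1:-1:-1/(2,1,0), h1:-2:-1/(2,0,0)
[(1,2,0)] O move#3: h0:-1:-1/(0,2,0), h1:-1:+1/(1,1,0)*, h1:-2:-1/(1,0,0)
[(1,1,0)] X move#4: h0:-1:-1/(0,1,0)*, h1:-1:-1/(1,0,0)
[(0,1,0)] O move#5: h1:-1:+1/(0,0,0)*
[(0,0,0)] end (terminal -1, X#6); searched (2,2,1) to 7

O's best at [(2,2,1)]: h2:-1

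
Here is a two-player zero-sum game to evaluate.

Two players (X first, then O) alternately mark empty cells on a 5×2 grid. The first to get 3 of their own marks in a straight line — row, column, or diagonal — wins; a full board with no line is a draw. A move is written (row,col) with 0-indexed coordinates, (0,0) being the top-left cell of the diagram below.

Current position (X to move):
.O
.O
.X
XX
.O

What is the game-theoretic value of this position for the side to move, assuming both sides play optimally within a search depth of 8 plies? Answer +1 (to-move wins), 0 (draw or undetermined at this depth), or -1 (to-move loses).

value(.O/.O/.X/XX/.O, X) = +1

ply 1, X at .O/.O/.X/XX/.O | (0,0)=+0→XO/.O/.X/XX/.O; (1,0)=+0→.O/XO/.X/XX/.O; (2,0)=+1→.O/.O/XX/XX/.O*; (4,0)=+0→.O/.O/.X/XX/XO
ply 2, O at .O/.O/XX/XX/.O | (0,0)=-1→OO/.O/XX/XX/.O*; (1,0)=-1→.O/OO/XX/XX/.O; (4,0)=-1→.O/.O/XX/XX/OO
ply 3, X at OO/.O/XX/XX/.O | (1,0)=+1→OO/XO/XX/XX/.O*; (4,0)=+1→OO/.O/XX/XX/XO
ply 4: OO/XO/XX/XX/.O is terminal -1 (O); from .O/.O/.X/XX/.O depth 8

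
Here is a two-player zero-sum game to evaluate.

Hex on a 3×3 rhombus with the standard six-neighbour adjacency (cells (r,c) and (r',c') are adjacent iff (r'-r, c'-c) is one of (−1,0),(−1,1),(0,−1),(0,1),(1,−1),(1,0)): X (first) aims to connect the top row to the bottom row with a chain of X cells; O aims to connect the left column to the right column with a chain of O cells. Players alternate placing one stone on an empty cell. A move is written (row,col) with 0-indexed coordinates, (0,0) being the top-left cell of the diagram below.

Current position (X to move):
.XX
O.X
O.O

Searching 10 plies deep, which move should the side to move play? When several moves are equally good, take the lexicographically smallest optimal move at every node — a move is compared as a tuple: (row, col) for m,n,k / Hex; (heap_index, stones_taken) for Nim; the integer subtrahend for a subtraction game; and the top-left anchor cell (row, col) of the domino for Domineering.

[.XX/O.X/O.O] X move#1: (0,0):-1/XXX/O.X/O.O, (1,1):-1/.XX/OXX/O.O, (2,1):+1/.XX/O.X/OXO*
[.XX/O.X/OXO] end (terminal -1, O#2); searched .XX/O.X/O.O to 10

X's best at [.XX/O.X/O.O]: (2,1)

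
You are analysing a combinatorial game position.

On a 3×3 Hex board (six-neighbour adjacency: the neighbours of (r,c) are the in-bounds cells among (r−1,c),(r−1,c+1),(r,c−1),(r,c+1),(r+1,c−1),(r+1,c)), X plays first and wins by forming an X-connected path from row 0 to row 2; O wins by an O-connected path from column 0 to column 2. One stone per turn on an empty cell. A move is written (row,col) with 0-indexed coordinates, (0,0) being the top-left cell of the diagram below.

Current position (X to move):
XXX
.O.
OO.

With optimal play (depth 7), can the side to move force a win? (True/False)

X winning at [XXX/.O./OO.]: False

p1 X@[XXX/.O./OO.]: (1,0)[XXX/XO./OO.]-1* (1,2)[XXX/.OX/OO.]-1 (2,2)[XXX/.O./OOX]-1
p2 O@[XXX/XO./OO.]: (1,2)[XXX/XOO/OO.]+1* (2,2)[XXX/XO./OOO]+1
p3 X@[XXX/XOO/OO.] terminal -1; root [XXX/.O./OO.] d7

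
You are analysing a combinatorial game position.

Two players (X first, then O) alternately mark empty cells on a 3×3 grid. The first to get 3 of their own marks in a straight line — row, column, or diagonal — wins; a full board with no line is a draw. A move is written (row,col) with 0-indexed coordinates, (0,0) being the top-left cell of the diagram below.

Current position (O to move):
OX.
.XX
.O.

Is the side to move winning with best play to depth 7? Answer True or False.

p1 O@[OX./.XX/.O.]: (0,2)[OXO/.XX/.O.]-1 (1,0)[OX./OXX/.O.]+0* (2,0)[OX./.XX/OO.]-1 (2,2)[OX./.XX/.OO]-1
p2 X@[OX./OXX/.O.]: (0,2)[OXX/OXX/.O.]-1 (2,0)[OX./OXX/XO.]+0* (2,2)[OX./OXX/.OX]-1
p3 O@[OX./OXX/XO.]: (0,2)[OXO/OXX/XO.]+0* (2,2)[OX./OXX/XOO]-1
p4 X@[OXO/OXX/XO.]: (2,2)[OXO/OXX/XOX]+0*
p5 O@[OXO/OXX/XOX] terminal +0; root [OX./.XX/.O.] d7

O winning at [OX./.XX/.O.]: False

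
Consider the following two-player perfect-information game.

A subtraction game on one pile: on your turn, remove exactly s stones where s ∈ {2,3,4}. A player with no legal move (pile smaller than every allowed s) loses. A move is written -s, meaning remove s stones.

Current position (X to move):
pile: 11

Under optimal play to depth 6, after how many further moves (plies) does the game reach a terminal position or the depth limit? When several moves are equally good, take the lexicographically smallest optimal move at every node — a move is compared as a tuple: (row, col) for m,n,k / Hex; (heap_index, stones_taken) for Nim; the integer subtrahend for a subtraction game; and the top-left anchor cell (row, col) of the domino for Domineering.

ply 1, X at 11 | -2=-1→9; -3=-1→8; -4=+1→7*
ply 2, O at 7 | -2=-1→5*; -3=-1→4; -4=-1→3
ply 3, X at 5 | -2=-1→3; -3=-1→2; -4=+1→1*
ply 4: 1 is terminal -1 (O); from 11 depth 6

PV length from [11]: 3 plies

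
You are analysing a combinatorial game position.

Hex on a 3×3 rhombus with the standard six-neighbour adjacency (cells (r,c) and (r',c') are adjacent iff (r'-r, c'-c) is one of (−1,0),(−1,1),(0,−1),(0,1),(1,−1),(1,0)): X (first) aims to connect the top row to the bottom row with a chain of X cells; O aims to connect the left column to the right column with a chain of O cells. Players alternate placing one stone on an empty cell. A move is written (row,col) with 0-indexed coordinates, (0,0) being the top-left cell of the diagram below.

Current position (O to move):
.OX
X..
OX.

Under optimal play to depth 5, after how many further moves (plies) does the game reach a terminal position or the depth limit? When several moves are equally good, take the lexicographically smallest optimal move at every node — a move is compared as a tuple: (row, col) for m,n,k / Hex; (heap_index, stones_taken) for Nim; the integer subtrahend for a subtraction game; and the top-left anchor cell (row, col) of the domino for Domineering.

PV length from [.OX/X../OX.]: 2 plies

ply 1, O at .OX/X../OX. | (0,0)=-1→OOX/X../OX.*; (1,1)=-1→.OX/XO./OX.; (1,2)=-1→.OX/X.O/OX.; (2,2)=-1→.OX/X../OXO
ply 2, X at OOX/X../OX. | (1,1)=+1→OOX/XX./OX.*; (1,2)=+1→OOX/X.X/OX.; (2,2)=+1→OOX/X../OXX
ply 3: OOX/XX./OX. is terminal -1 (O); from .OX/X../OX. depth 5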